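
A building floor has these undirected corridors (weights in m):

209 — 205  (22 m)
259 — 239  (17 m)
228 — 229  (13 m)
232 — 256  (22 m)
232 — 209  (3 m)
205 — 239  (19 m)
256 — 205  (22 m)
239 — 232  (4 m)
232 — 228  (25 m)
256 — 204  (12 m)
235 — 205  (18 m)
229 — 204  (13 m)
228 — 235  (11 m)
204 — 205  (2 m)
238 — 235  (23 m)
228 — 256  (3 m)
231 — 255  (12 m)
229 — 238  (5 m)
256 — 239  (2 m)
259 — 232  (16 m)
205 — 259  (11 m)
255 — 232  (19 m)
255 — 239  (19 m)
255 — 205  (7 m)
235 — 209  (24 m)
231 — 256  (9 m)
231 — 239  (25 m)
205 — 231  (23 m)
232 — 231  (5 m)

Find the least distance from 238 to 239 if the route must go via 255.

46 m

Best 238 to 255: 238 → 229 → 204 → 205 → 255 costing 27
Shortest 255→239: 255 → 239 = 19
Total via 255: 27 + 19 = 46 m.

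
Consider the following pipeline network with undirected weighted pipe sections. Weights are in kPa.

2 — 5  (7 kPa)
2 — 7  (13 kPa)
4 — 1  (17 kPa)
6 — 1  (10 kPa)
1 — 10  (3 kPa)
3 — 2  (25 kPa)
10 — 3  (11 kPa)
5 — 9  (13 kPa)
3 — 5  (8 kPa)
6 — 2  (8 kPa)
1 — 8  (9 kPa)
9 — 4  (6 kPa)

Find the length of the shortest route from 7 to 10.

Settle nodes by increasing distance from 7:
7: 0
2: 13  (via 7)
5: 20  (via 2)
6: 21  (via 2)
3: 28  (via 5)
1: 31  (via 6)
9: 33  (via 5)
10: 34  (via 1)
Shortest route: 7–2–6–1–10 = 34 kPa.

34 kPa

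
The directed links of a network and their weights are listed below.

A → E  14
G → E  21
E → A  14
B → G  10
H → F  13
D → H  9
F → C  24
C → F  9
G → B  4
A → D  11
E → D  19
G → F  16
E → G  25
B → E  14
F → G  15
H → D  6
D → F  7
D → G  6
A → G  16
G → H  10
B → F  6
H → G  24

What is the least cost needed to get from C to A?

Shortest distances from C:
C: 0
F: 9  (via C)
G: 24  (via F)
B: 28  (via G)
H: 34  (via G)
D: 40  (via H)
E: 42  (via B)
A: 56  (via E)
Shortest route: C → F → G → B → E → A = 56.

56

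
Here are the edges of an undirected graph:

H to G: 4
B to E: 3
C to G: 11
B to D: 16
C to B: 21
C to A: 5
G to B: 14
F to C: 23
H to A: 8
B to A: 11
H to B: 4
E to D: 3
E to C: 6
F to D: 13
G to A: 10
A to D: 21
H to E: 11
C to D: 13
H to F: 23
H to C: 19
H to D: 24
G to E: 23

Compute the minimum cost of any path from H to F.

23

Shortest distances from H:
H: 0
B: 4  (via H)
G: 4  (via H)
E: 7  (via B)
A: 8  (via H)
D: 10  (via E)
C: 13  (via E)
F: 23  (via H)
Shortest route: H–F = 23.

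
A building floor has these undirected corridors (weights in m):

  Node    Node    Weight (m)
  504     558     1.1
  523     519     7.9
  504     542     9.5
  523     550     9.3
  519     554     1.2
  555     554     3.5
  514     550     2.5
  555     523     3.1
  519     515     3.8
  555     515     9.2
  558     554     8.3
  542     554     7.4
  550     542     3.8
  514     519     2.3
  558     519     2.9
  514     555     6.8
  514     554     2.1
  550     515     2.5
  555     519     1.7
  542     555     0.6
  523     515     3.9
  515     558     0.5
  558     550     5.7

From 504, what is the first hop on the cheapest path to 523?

558

Candidate routes:
504–558–519–555–523: 1.1+2.9+1.7+3.1 = 8.8
504–558–515–523: 1.1+0.5+3.9 = 5.5
Cheapest is 504–558–515–523 at 5.5 m.
So from 504 the first move is to 558.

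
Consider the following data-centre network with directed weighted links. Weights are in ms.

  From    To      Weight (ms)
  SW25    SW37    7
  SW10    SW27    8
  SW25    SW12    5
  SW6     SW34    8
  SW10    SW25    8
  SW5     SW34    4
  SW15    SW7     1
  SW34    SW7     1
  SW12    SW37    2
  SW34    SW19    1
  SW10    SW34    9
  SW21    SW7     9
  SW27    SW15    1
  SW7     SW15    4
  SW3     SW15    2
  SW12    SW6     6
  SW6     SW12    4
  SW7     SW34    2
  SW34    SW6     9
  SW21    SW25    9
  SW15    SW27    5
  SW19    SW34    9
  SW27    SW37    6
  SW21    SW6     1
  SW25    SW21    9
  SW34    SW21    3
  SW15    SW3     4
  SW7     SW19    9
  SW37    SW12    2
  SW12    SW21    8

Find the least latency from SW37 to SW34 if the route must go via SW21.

Shortest SW37→SW21: SW37–SW12–SW21 = 10
Best SW21 to SW34: SW21–SW6–SW34 costing 9
Total via SW21: 10 + 9 = 19 ms.

19 ms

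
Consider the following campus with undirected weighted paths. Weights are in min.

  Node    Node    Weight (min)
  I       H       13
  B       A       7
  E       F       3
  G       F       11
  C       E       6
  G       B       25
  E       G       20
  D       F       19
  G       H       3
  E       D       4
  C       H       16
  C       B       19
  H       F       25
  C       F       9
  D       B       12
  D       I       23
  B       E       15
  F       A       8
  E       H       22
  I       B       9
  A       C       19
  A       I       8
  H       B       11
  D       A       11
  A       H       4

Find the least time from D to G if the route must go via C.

Shortest D→C: D → E → C = 10
Shortest C→G: C → H → G = 19
Total via C: 10 + 19 = 29 min.

29 min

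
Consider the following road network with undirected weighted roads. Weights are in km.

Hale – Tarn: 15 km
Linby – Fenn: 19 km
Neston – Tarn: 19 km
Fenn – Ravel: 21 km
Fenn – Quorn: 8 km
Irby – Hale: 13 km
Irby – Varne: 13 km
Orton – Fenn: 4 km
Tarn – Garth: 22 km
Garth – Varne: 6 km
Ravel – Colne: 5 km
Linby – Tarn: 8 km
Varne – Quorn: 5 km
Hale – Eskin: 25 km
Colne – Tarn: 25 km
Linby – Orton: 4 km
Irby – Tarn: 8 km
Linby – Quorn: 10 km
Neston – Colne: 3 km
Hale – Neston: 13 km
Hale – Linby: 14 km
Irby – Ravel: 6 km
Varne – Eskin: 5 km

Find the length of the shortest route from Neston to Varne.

27 km

Shortest distances from Neston:
Neston: 0
Colne: 3  (via Neston)
Ravel: 8  (via Colne)
Hale: 13  (via Neston)
Irby: 14  (via Ravel)
Tarn: 19  (via Neston)
Varne: 27  (via Irby)
Shortest route: Neston–Colne–Ravel–Irby–Varne = 27 km.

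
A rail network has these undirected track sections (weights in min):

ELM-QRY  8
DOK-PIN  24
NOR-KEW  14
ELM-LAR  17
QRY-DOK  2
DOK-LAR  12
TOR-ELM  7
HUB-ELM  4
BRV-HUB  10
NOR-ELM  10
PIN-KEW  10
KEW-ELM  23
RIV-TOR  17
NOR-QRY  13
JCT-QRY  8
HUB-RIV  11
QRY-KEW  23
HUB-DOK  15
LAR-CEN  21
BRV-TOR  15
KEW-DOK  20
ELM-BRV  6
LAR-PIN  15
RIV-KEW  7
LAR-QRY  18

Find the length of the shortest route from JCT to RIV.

31 min

Shortest distances from JCT:
JCT: 0
QRY: 8  (via JCT)
DOK: 10  (via QRY)
ELM: 16  (via QRY)
HUB: 20  (via ELM)
NOR: 21  (via QRY)
LAR: 22  (via DOK)
BRV: 22  (via ELM)
TOR: 23  (via ELM)
KEW: 30  (via DOK)
RIV: 31  (via HUB)
Shortest route: JCT–QRY–ELM–HUB–RIV = 31 min.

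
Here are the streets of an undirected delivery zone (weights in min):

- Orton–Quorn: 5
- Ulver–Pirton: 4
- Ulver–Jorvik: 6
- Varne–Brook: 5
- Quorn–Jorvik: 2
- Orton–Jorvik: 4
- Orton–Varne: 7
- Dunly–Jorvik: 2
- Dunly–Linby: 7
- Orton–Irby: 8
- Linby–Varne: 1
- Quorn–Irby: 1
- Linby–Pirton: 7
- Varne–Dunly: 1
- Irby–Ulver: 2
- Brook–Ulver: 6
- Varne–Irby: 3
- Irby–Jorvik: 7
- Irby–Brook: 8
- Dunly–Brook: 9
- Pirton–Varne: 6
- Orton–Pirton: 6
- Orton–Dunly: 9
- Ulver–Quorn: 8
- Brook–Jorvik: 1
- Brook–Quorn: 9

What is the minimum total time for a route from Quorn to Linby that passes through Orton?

Best Quorn to Orton: Quorn–Orton costing 5
Shortest Orton→Linby: Orton–Varne–Linby = 8
Total via Orton: 5 + 8 = 13 min.

13 min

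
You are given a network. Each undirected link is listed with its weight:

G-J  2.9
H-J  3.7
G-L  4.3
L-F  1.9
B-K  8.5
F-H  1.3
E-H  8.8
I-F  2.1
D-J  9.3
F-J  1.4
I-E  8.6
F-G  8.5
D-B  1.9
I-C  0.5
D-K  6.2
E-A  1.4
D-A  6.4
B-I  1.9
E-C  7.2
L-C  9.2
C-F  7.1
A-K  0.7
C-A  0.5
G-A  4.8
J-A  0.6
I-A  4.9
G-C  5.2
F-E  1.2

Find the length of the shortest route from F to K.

2.7

Running Dijkstra from F:
F: 0
E: 1.2  (via F)
H: 1.3  (via F)
J: 1.4  (via F)
L: 1.9  (via F)
A: 2  (via J)
I: 2.1  (via F)
C: 2.5  (via A)
K: 2.7  (via A)
Shortest route: F → J → A → K = 2.7.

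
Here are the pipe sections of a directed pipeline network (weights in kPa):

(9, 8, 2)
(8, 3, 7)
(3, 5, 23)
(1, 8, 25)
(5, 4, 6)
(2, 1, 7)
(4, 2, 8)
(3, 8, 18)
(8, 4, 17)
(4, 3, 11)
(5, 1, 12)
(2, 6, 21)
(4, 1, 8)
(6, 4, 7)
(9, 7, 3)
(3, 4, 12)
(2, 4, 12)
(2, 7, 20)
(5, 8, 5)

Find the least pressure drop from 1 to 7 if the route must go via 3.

72 kPa

Best 1 to 3: 1 → 8 → 3 costing 32
Best 3 to 7: 3 → 4 → 2 → 7 costing 40
Total via 3: 32 + 40 = 72 kPa.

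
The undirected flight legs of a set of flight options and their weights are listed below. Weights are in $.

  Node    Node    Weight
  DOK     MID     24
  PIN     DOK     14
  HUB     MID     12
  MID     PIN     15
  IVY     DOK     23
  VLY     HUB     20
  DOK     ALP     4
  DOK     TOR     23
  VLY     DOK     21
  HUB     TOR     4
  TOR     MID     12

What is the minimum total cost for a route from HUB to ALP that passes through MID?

Best HUB to MID: HUB–MID costing 12
Shortest MID→ALP: MID–DOK–ALP = 28
Total via MID: 12 + 28 = $40.

$40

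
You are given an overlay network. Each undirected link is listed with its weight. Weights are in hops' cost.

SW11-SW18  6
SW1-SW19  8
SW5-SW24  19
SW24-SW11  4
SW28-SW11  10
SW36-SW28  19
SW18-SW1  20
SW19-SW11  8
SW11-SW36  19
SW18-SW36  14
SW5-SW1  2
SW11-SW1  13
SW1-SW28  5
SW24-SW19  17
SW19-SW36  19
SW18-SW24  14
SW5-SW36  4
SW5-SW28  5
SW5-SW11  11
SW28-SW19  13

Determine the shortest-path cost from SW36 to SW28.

Running Dijkstra from SW36:
SW36: 0
SW5: 4  (via SW36)
SW1: 6  (via SW5)
SW28: 9  (via SW5)
Shortest route: SW36 → SW5 → SW28 = 9 hops' cost.

9 hops' cost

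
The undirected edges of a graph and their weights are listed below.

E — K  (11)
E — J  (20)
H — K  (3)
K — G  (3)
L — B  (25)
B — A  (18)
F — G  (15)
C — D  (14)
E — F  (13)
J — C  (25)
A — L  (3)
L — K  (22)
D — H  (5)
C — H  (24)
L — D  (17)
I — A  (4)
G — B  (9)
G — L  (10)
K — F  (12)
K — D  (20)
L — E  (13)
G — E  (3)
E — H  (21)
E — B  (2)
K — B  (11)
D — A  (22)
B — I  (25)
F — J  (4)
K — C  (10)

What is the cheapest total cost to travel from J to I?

36

Candidate routes:
J → F → G → L → A → I: 4+15+10+3+4 = 36
J → F → E → G → L → A → I: 4+13+3+10+3+4 = 37
Cheapest is J → F → G → L → A → I at 36.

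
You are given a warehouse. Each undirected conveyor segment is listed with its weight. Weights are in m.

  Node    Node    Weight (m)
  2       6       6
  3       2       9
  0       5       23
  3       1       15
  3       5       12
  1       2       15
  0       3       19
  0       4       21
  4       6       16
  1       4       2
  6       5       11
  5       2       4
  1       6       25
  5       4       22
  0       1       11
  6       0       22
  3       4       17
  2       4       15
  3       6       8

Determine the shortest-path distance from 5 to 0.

Shortest distances from 5:
5: 0
2: 4  (via 5)
6: 10  (via 2)
3: 12  (via 5)
1: 19  (via 2)
4: 19  (via 2)
0: 23  (via 5)
Shortest route: 5 → 0 = 23 m.

23 m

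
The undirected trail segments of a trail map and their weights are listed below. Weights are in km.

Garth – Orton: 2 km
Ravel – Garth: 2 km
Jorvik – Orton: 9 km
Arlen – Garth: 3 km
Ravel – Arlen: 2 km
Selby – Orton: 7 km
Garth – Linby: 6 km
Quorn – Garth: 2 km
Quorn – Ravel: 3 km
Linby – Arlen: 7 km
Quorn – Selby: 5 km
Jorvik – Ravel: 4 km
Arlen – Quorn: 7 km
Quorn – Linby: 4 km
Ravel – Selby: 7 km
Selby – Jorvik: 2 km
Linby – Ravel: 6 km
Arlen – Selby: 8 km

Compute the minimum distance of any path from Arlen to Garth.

3 km

Running Dijkstra from Arlen:
Arlen: 0
Ravel: 2  (via Arlen)
Garth: 3  (via Arlen)
Shortest route: Arlen → Garth = 3 km.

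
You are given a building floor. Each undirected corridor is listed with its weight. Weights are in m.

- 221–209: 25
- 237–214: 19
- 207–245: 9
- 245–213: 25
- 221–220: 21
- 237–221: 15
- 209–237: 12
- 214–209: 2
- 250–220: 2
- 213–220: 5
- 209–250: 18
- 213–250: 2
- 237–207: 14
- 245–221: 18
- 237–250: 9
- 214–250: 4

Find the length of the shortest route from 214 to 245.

31 m

Compare a few routes:
214 - 250 - 237 - 207 - 245: 4+9+14+9 = 36
214 - 250 - 213 - 245: 4+2+25 = 31
Cheapest is 214 - 250 - 213 - 245 at 31 m.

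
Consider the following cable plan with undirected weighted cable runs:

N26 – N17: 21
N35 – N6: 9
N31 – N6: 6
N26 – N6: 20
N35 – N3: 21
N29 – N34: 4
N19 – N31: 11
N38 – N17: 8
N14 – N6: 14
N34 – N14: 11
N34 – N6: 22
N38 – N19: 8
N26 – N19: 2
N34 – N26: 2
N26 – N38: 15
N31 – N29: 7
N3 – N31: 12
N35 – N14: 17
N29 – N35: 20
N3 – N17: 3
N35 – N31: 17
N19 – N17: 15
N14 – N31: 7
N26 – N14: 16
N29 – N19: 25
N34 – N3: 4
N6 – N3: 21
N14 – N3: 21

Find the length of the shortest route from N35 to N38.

Candidate routes:
N35 → N3 → N17 → N38: 21+3+8 = 32
N35 → N6 → N31 → N19 → N38: 9+6+11+8 = 34
The minimum is 32 via N35 → N3 → N17 → N38.

32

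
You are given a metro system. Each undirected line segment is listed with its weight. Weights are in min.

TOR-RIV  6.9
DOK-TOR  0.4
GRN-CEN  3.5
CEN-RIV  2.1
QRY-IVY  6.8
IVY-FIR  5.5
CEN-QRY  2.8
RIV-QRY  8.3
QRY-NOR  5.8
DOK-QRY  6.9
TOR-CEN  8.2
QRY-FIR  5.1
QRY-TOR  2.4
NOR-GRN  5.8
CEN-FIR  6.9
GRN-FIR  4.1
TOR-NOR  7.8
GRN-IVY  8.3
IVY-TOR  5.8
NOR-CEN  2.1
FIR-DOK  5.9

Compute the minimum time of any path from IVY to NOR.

11.7 min

Shortest distances from IVY:
IVY: 0
FIR: 5.5  (via IVY)
TOR: 5.8  (via IVY)
DOK: 6.2  (via TOR)
QRY: 6.8  (via IVY)
GRN: 8.3  (via IVY)
CEN: 9.6  (via QRY)
NOR: 11.7  (via CEN)
Shortest route: IVY → QRY → CEN → NOR = 11.7 min.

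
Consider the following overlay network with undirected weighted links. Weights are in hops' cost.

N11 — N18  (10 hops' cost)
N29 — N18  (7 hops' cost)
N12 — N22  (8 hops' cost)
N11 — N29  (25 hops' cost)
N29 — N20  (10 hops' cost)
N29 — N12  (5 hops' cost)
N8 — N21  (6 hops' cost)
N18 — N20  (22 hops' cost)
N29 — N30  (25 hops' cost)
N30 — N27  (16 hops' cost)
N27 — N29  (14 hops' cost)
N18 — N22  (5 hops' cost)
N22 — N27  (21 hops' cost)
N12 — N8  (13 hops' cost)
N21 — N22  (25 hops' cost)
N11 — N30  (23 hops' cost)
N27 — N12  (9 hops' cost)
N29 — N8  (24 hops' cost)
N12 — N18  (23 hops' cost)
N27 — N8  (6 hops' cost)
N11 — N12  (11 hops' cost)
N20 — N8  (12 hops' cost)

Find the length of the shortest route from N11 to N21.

30 hops' cost

Settle nodes by increasing distance from N11:
N11: 0
N18: 10  (via N11)
N12: 11  (via N11)
N22: 15  (via N18)
N29: 16  (via N12)
N27: 20  (via N12)
N30: 23  (via N11)
N8: 24  (via N12)
N20: 26  (via N29)
N21: 30  (via N8)
Shortest route: N11 → N12 → N8 → N21 = 30 hops' cost.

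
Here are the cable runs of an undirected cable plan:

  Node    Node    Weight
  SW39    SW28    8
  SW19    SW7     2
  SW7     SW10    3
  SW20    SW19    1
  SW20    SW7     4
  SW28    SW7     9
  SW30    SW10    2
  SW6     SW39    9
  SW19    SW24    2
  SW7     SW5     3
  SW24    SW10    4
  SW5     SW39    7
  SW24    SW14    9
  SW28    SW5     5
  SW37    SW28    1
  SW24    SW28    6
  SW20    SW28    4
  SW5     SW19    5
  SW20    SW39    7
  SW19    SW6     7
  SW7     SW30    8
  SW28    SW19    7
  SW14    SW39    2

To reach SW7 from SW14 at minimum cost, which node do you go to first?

Compare a few routes:
SW14–SW39–SW20–SW7: 2+7+4 = 13
SW14–SW39–SW5–SW7: 2+7+3 = 12
SW14–SW24–SW19–SW7: 9+2+2 = 13
Cheapest is SW14–SW39–SW5–SW7 at 12.
So from SW14 the first move is to SW39.

SW39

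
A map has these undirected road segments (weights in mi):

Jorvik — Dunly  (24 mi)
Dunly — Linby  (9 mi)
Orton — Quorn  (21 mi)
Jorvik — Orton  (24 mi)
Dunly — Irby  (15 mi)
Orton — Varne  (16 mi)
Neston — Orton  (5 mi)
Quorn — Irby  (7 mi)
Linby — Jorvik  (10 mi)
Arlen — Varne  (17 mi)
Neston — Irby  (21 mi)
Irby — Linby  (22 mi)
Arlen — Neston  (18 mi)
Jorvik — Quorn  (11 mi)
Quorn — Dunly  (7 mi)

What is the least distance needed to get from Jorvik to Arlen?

Settle nodes by increasing distance from Jorvik:
Jorvik: 0
Linby: 10  (via Jorvik)
Quorn: 11  (via Jorvik)
Dunly: 18  (via Quorn)
Irby: 18  (via Quorn)
Orton: 24  (via Jorvik)
Neston: 29  (via Orton)
Varne: 40  (via Orton)
Arlen: 47  (via Neston)
Shortest route: Jorvik → Orton → Neston → Arlen = 47 mi.

47 mi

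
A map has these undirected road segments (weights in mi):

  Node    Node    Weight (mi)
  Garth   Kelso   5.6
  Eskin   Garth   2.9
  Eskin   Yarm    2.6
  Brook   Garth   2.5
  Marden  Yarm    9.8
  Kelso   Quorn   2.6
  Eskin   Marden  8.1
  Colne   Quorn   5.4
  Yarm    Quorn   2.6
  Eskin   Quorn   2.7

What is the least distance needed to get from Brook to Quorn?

Candidate routes:
Brook → Garth → Eskin → Yarm → Quorn: 2.5+2.9+2.6+2.6 = 10.6
Brook → Garth → Eskin → Quorn: 2.5+2.9+2.7 = 8.1
The minimum is 8.1 mi via Brook → Garth → Eskin → Quorn.

8.1 mi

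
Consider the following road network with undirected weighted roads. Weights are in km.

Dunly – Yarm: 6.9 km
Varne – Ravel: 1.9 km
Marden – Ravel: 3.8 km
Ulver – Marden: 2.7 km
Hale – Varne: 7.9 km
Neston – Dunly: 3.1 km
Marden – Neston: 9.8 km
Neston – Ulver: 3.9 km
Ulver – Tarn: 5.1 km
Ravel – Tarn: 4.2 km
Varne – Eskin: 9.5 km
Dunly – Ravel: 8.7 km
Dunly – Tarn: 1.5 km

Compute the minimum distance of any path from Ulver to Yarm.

Shortest distances from Ulver:
Ulver: 0
Marden: 2.7  (via Ulver)
Neston: 3.9  (via Ulver)
Tarn: 5.1  (via Ulver)
Ravel: 6.5  (via Marden)
Dunly: 6.6  (via Tarn)
Varne: 8.4  (via Ravel)
Yarm: 13.5  (via Dunly)
Shortest route: Ulver–Tarn–Dunly–Yarm = 13.5 km.

13.5 km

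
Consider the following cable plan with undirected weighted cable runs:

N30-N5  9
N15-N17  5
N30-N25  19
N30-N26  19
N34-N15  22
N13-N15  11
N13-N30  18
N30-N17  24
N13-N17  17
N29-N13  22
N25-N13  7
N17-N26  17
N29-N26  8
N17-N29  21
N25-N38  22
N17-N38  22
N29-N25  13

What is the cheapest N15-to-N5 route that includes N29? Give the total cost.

Shortest N15→N29: N15–N17–N29 = 26
Best N29 to N5: N29–N26–N30–N5 costing 36
Total via N29: 26 + 36 = 62.

62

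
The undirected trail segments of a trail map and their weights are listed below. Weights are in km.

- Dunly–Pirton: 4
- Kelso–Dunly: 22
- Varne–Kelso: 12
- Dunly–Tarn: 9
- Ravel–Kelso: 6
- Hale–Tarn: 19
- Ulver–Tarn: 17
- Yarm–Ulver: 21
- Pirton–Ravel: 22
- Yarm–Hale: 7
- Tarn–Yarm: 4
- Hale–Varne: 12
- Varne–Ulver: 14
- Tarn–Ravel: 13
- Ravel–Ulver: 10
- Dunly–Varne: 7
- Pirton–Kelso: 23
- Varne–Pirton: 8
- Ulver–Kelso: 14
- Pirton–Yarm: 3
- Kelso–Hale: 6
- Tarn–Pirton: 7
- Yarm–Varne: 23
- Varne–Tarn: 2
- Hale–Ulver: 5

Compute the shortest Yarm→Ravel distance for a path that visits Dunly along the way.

29 km

Shortest Yarm→Dunly: Yarm → Pirton → Dunly = 7
Shortest Dunly→Ravel: Dunly → Tarn → Ravel = 22
Total via Dunly: 7 + 22 = 29 km.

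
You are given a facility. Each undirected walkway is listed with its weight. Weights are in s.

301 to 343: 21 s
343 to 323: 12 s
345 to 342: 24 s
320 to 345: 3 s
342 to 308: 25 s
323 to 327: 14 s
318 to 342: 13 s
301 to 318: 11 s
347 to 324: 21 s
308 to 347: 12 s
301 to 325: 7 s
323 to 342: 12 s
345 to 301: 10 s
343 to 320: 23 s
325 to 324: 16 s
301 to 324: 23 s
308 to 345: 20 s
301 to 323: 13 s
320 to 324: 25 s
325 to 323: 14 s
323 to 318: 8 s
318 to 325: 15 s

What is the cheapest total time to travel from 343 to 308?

Shortest distances from 343:
343: 0
323: 12  (via 343)
318: 20  (via 323)
301: 21  (via 343)
320: 23  (via 343)
342: 24  (via 323)
325: 26  (via 323)
345: 26  (via 320)
327: 26  (via 323)
324: 42  (via 325)
308: 46  (via 345)
Shortest route: 343–320–345–308 = 46 s.

46 s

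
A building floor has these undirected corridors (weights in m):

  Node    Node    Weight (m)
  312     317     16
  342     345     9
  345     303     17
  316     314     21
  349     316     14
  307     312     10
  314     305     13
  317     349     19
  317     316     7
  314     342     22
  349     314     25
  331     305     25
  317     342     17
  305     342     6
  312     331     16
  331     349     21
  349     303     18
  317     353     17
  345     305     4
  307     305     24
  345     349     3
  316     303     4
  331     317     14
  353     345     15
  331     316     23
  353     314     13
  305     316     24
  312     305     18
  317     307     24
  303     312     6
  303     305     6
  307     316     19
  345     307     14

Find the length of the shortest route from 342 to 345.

9 m

Shortest distances from 342:
342: 0
305: 6  (via 342)
345: 9  (via 342)
Shortest route: 342 → 345 = 9 m.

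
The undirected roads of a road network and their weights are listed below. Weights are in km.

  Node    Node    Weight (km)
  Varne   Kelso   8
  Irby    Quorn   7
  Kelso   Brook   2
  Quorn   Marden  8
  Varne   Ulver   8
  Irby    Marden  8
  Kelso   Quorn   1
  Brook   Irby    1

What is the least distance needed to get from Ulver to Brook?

18 km

Compare a few routes:
Ulver - Varne - Kelso - Quorn - Irby - Brook: 8+8+1+7+1 = 25
Ulver - Varne - Kelso - Quorn - Marden - Irby - Brook: 8+8+1+8+8+1 = 34
Ulver - Varne - Kelso - Brook: 8+8+2 = 18
Cheapest is Ulver - Varne - Kelso - Brook at 18 km.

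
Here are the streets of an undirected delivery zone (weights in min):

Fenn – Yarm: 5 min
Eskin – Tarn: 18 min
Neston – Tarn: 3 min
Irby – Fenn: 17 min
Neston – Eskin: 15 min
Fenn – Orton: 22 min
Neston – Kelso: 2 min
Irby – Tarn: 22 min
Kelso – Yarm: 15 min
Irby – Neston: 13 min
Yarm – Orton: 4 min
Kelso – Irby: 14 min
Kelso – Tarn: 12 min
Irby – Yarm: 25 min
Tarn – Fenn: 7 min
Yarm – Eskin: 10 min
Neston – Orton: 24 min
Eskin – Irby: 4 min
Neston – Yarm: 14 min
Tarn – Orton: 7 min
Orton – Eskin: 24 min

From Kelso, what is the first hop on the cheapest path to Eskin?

Neston

Compare a few routes:
Kelso → Neston → Tarn → Eskin: 2+3+18 = 23
Kelso → Neston → Eskin: 2+15 = 17
Kelso → Neston → Irby → Eskin: 2+13+4 = 19
Kelso → Irby → Eskin: 14+4 = 18
Cheapest is Kelso → Neston → Eskin at 17 min.
So from Kelso the first move is to Neston.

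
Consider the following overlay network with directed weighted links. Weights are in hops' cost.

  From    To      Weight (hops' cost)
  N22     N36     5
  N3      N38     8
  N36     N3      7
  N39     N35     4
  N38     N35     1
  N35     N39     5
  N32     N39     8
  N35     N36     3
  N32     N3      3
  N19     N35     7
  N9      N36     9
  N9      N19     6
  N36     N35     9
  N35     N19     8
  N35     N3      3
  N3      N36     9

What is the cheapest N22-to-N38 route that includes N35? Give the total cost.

Shortest N22→N35: N22 → N36 → N35 = 14
Best N35 to N38: N35 → N3 → N38 costing 11
Total via N35: 14 + 11 = 25 hops' cost.

25 hops' cost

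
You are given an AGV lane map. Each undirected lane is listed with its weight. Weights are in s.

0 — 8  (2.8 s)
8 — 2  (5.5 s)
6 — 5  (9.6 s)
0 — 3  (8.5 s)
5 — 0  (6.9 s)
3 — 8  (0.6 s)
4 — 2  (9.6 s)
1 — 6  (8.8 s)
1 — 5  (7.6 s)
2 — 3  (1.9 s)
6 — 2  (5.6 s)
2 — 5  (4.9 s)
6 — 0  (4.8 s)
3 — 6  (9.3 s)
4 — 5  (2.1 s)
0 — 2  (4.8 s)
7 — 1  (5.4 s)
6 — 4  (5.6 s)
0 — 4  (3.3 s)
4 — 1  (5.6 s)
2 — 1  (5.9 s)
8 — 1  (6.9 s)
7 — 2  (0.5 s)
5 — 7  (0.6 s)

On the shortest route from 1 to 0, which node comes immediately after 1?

4

Enumerating some paths:
1 - 7 - 2 - 0: 5.4+0.5+4.8 = 10.7
1 - 4 - 0: 5.6+3.3 = 8.9
1 - 2 - 0: 5.9+4.8 = 10.7
1 - 8 - 0: 6.9+2.8 = 9.7
The minimum is 8.9 s via 1 - 4 - 0.
So from 1 the first move is to 4.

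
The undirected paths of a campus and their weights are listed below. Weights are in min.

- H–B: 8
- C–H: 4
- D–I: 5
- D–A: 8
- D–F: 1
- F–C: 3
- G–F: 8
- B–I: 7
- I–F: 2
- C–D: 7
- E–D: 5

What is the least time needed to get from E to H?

Compare a few routes:
E–D–F–C–H: 5+1+3+4 = 13
E–D–C–H: 5+7+4 = 16
The minimum is 13 min via E–D–F–C–H.

13 min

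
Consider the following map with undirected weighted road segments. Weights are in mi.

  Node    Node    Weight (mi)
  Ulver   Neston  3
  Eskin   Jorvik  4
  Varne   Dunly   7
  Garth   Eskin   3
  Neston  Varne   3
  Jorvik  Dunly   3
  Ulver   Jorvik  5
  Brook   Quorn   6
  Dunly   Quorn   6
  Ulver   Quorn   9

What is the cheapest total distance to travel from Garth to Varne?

17 mi

Enumerating some paths:
Garth → Eskin → Jorvik → Dunly → Quorn → Ulver → Neston → Varne: 3+4+3+6+9+3+3 = 31
Garth → Eskin → Jorvik → Dunly → Varne: 3+4+3+7 = 17
Garth → Eskin → Jorvik → Ulver → Neston → Varne: 3+4+5+3+3 = 18
The minimum is 17 mi via Garth → Eskin → Jorvik → Dunly → Varne.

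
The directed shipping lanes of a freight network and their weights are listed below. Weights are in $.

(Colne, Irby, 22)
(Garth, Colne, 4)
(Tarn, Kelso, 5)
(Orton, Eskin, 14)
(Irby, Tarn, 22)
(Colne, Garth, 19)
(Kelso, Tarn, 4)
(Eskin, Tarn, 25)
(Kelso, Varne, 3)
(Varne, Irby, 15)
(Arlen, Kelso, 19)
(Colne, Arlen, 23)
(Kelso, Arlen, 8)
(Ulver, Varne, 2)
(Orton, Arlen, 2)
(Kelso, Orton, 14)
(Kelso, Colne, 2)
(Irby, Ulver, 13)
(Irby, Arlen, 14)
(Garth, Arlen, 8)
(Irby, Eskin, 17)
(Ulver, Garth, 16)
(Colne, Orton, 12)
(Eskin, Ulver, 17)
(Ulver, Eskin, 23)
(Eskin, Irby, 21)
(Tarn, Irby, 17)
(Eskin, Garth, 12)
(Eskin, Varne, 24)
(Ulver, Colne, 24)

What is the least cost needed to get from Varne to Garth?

$44

Candidate routes:
Varne–Irby–Ulver–Eskin–Garth: 15+13+23+12 = 63
Varne–Irby–Tarn–Kelso–Colne–Garth: 15+22+5+2+19 = 63
Varne–Irby–Ulver–Garth: 15+13+16 = 44
The minimum is $44 via Varne–Irby–Ulver–Garth.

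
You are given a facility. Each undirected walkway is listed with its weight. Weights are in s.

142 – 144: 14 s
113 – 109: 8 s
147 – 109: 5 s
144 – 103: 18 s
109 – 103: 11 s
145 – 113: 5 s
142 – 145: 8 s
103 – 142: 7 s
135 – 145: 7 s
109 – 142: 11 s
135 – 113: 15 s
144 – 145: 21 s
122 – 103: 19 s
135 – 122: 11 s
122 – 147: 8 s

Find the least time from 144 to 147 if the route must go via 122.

45 s

Shortest 144→122: 144–103–122 = 37
Best 122 to 147: 122–147 costing 8
Total via 122: 37 + 8 = 45 s.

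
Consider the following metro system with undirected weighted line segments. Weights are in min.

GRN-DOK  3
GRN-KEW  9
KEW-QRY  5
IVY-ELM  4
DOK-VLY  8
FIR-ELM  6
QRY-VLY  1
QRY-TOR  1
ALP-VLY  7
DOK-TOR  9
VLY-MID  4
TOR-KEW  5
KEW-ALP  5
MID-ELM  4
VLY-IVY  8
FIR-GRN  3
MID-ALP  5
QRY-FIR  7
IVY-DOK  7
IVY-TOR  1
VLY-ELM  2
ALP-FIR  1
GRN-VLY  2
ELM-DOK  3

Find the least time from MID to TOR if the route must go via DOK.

14 min

Shortest MID→DOK: MID → ELM → DOK = 7
Best DOK to TOR: DOK → GRN → VLY → QRY → TOR costing 7
Total via DOK: 7 + 7 = 14 min.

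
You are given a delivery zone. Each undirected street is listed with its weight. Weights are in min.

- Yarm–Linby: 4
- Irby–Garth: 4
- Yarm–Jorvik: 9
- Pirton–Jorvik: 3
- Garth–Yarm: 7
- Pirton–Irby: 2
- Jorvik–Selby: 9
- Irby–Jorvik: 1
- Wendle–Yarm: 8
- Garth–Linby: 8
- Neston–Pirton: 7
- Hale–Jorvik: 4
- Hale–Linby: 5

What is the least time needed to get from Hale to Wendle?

17 min

Candidate routes:
Hale - Jorvik - Yarm - Wendle: 4+9+8 = 21
Hale - Linby - Yarm - Wendle: 5+4+8 = 17
Cheapest is Hale - Linby - Yarm - Wendle at 17 min.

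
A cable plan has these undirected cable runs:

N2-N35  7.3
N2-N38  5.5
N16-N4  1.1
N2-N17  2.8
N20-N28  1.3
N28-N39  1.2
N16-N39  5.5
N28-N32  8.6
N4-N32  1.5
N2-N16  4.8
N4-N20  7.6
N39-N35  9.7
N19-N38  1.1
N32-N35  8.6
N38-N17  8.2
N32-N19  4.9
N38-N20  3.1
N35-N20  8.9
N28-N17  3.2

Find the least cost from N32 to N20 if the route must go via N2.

Shortest N32→N2: N32–N4–N16–N2 = 7.4
Shortest N2→N20: N2–N17–N28–N20 = 7.3
Total via N2: 7.4 + 7.3 = 14.7.

14.7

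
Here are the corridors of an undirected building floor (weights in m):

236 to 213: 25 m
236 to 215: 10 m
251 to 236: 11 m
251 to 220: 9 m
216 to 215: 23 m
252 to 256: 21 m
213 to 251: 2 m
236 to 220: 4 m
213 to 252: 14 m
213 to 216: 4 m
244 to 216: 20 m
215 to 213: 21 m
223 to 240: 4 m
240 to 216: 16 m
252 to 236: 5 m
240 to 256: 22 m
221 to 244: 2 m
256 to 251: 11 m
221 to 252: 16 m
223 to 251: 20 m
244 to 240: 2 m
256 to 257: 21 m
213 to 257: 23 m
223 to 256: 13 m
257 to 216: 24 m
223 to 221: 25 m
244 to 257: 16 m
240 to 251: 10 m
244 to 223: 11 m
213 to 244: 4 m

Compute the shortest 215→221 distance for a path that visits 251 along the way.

29 m

Best 215 to 251: 215–236–251 costing 21
Shortest 251→221: 251–213–244–221 = 8
Total via 251: 21 + 8 = 29 m.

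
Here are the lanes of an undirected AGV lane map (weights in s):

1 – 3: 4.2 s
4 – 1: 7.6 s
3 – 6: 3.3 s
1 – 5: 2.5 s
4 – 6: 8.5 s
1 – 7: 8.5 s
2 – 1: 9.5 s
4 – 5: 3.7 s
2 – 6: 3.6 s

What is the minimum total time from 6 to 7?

16 s

Candidate routes:
6 → 4 → 1 → 7: 8.5+7.6+8.5 = 24.6
6 → 2 → 1 → 7: 3.6+9.5+8.5 = 21.6
6 → 3 → 1 → 7: 3.3+4.2+8.5 = 16
6 → 4 → 5 → 1 → 7: 8.5+3.7+2.5+8.5 = 23.2
Cheapest is 6 → 3 → 1 → 7 at 16 s.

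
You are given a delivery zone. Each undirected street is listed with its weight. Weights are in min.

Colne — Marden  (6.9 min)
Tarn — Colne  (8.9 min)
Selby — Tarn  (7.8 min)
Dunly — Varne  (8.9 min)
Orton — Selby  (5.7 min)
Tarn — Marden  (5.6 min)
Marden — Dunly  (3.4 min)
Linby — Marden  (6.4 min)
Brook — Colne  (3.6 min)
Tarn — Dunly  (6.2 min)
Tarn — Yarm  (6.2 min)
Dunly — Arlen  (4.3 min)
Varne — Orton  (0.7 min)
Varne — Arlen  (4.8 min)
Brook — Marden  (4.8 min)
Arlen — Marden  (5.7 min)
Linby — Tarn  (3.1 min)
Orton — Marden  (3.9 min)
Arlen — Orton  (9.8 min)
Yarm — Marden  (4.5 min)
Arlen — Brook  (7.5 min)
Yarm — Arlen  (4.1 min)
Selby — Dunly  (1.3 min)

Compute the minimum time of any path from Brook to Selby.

Compare a few routes:
Brook–Arlen–Dunly–Selby: 7.5+4.3+1.3 = 13.1
Brook–Marden–Dunly–Selby: 4.8+3.4+1.3 = 9.5
The minimum is 9.5 min via Brook–Marden–Dunly–Selby.

9.5 min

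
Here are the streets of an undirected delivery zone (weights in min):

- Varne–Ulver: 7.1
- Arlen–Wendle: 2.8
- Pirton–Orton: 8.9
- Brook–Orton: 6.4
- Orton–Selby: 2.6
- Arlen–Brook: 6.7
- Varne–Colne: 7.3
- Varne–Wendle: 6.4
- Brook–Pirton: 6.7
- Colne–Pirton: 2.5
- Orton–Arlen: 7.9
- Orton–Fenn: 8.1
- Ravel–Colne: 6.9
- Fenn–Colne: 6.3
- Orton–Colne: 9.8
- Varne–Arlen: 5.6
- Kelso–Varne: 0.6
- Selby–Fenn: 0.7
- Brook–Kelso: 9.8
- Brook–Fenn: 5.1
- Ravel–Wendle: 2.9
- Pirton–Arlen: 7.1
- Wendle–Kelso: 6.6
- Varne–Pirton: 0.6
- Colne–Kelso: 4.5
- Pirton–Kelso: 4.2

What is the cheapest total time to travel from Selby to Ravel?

13.9 min

Shortest distances from Selby:
Selby: 0
Fenn: 0.7  (via Selby)
Orton: 2.6  (via Selby)
Brook: 5.8  (via Fenn)
Colne: 7  (via Fenn)
Pirton: 9.5  (via Colne)
Varne: 10.1  (via Pirton)
Arlen: 10.5  (via Orton)
Kelso: 10.7  (via Varne)
Wendle: 13.3  (via Arlen)
Ravel: 13.9  (via Colne)
Shortest route: Selby–Fenn–Colne–Ravel = 13.9 min.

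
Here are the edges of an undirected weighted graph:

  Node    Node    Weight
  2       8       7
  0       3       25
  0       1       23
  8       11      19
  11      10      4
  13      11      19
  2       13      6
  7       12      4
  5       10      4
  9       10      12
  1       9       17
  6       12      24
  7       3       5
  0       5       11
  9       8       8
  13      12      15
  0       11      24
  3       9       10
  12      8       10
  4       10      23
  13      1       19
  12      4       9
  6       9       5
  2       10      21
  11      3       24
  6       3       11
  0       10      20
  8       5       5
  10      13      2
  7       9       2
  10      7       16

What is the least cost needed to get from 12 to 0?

Settle nodes by increasing distance from 12:
12: 0
7: 4  (via 12)
9: 6  (via 7)
3: 9  (via 7)
4: 9  (via 12)
8: 10  (via 12)
6: 11  (via 9)
5: 15  (via 8)
13: 15  (via 12)
2: 17  (via 8)
10: 17  (via 13)
11: 21  (via 10)
1: 23  (via 9)
0: 26  (via 5)
Shortest route: 12–8–5–0 = 26.

26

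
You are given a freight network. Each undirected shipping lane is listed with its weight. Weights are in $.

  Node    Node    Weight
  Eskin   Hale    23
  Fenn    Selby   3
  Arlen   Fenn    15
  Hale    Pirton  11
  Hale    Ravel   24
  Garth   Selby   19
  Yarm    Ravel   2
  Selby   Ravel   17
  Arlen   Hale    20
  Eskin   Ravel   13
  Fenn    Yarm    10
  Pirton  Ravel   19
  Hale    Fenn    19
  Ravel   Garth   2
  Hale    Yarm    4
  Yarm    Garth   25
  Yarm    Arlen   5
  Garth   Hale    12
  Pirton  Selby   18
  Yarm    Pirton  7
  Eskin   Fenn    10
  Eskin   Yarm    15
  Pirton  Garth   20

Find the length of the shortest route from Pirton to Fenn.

Shortest distances from Pirton:
Pirton: 0
Yarm: 7  (via Pirton)
Ravel: 9  (via Yarm)
Hale: 11  (via Pirton)
Garth: 11  (via Ravel)
Arlen: 12  (via Yarm)
Fenn: 17  (via Yarm)
Shortest route: Pirton–Yarm–Fenn = $17.

$17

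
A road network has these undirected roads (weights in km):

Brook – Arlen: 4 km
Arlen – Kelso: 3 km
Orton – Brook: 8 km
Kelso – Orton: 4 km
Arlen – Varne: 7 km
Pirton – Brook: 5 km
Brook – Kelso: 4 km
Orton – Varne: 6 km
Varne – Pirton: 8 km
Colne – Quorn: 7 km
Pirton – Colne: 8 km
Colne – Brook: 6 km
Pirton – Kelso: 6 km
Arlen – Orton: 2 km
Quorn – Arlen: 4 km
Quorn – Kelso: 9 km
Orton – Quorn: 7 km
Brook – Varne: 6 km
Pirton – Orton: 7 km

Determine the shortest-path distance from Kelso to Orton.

4 km

Shortest distances from Kelso:
Kelso: 0
Arlen: 3  (via Kelso)
Brook: 4  (via Kelso)
Orton: 4  (via Kelso)
Shortest route: Kelso → Orton = 4 km.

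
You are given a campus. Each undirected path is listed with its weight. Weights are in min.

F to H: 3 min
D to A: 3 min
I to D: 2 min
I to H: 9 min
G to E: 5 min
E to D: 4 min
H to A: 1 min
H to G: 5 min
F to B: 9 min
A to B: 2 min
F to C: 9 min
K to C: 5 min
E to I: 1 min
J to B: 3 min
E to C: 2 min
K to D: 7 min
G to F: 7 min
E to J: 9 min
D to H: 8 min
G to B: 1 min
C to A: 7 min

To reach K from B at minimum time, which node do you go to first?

Enumerating some paths:
B → A → D → K: 2+3+7 = 12
B → A → C → K: 2+7+5 = 14
B → A → D → I → E → C → K: 2+3+2+1+2+5 = 15
B → G → E → C → K: 1+5+2+5 = 13
The minimum is 12 min via B → A → D → K.
So from B the first move is to A.

A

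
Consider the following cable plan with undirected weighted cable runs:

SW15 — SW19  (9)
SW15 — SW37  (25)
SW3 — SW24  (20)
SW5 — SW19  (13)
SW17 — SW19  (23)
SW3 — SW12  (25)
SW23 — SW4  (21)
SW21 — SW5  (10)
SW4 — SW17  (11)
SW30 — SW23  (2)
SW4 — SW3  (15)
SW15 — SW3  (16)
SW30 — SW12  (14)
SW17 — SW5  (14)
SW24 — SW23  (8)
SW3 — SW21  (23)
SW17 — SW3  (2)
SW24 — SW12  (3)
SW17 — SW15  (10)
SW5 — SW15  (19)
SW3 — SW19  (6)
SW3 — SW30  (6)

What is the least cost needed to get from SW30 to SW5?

22

Running Dijkstra from SW30:
SW30: 0
SW23: 2  (via SW30)
SW3: 6  (via SW30)
SW17: 8  (via SW3)
SW24: 10  (via SW23)
SW19: 12  (via SW3)
SW12: 13  (via SW24)
SW15: 18  (via SW17)
SW4: 19  (via SW17)
SW5: 22  (via SW17)
Shortest route: SW30–SW3–SW17–SW5 = 22.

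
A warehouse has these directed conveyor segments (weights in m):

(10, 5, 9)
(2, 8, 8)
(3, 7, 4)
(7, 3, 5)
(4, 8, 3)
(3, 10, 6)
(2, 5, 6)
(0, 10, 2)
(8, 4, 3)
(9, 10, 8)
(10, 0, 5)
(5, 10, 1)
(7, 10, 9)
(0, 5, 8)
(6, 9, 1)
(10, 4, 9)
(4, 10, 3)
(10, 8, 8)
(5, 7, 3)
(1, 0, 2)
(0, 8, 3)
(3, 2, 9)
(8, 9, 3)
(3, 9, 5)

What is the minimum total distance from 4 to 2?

29 m

Running Dijkstra from 4:
4: 0
8: 3  (via 4)
10: 3  (via 4)
9: 6  (via 8)
0: 8  (via 10)
5: 12  (via 10)
7: 15  (via 5)
3: 20  (via 7)
2: 29  (via 3)
Shortest route: 4 → 10 → 5 → 7 → 3 → 2 = 29 m.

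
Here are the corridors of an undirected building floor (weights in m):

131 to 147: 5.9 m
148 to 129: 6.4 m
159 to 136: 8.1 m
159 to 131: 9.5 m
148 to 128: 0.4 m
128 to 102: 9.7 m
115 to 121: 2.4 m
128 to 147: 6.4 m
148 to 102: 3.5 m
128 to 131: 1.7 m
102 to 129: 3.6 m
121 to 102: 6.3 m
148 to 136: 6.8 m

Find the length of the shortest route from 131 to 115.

14.3 m

Enumerating some paths:
131 - 128 - 148 - 102 - 121 - 115: 1.7+0.4+3.5+6.3+2.4 = 14.3
131 - 128 - 102 - 121 - 115: 1.7+9.7+6.3+2.4 = 20.1
131 - 147 - 128 - 148 - 102 - 121 - 115: 5.9+6.4+0.4+3.5+6.3+2.4 = 24.9
131 - 128 - 148 - 129 - 102 - 121 - 115: 1.7+0.4+6.4+3.6+6.3+2.4 = 20.8
The minimum is 14.3 m via 131 - 128 - 148 - 102 - 121 - 115.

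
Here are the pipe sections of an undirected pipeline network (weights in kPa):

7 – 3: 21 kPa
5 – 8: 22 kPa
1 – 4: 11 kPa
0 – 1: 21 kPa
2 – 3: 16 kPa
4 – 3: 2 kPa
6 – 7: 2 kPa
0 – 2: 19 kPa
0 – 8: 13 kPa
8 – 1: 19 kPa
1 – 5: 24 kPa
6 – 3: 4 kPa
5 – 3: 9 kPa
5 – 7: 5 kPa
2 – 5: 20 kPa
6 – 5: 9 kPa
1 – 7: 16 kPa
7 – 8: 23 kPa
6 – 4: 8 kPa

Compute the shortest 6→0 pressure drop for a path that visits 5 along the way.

42 kPa

Best 6 to 5: 6 → 7 → 5 costing 7
Best 5 to 0: 5 → 8 → 0 costing 35
Total via 5: 7 + 35 = 42 kPa.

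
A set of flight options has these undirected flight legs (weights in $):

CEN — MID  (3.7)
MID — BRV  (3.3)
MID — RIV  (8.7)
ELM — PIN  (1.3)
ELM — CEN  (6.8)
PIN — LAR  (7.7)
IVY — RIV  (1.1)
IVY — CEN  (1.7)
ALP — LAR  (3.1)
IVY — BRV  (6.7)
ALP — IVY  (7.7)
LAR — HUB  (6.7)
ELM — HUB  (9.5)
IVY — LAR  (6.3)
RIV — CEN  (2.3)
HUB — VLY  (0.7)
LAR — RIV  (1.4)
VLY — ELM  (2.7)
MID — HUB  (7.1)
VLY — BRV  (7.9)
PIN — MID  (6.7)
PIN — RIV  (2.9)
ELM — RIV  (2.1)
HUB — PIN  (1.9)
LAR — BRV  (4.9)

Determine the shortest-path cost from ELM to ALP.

$6.6

Compare a few routes:
ELM → PIN → LAR → ALP: 1.3+7.7+3.1 = 12.1
ELM → RIV → LAR → ALP: 2.1+1.4+3.1 = 6.6
ELM → RIV → IVY → ALP: 2.1+1.1+7.7 = 10.9
ELM → PIN → RIV → LAR → ALP: 1.3+2.9+1.4+3.1 = 8.7
The minimum is $6.6 via ELM → RIV → LAR → ALP.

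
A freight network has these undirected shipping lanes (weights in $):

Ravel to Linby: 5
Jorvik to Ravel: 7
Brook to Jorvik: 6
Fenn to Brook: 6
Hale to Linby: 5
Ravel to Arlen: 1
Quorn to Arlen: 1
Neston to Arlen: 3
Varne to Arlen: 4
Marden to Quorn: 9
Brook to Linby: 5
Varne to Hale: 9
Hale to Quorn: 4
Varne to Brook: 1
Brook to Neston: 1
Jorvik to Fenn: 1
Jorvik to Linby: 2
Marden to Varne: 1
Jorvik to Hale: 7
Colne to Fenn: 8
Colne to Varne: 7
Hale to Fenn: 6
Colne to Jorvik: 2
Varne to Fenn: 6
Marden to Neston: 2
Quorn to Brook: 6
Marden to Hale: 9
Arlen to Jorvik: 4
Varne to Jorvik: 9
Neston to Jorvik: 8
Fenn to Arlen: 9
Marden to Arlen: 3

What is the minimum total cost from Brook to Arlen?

Running Dijkstra from Brook:
Brook: 0
Varne: 1  (via Brook)
Neston: 1  (via Brook)
Marden: 2  (via Varne)
Arlen: 4  (via Neston)
Shortest route: Brook → Neston → Arlen = $4.

$4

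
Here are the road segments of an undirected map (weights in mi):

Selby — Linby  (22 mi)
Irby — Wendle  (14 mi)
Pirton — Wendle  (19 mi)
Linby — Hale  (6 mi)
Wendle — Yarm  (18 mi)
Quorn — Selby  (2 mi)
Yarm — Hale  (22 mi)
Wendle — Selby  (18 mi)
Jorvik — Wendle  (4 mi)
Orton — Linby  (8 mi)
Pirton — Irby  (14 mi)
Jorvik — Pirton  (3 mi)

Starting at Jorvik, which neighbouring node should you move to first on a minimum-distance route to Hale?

Wendle

Compare a few routes:
Jorvik - Wendle - Yarm - Hale: 4+18+22 = 44
Jorvik - Pirton - Wendle - Yarm - Hale: 3+19+18+22 = 62
Jorvik - Pirton - Wendle - Selby - Linby - Hale: 3+19+18+22+6 = 68
Jorvik - Wendle - Selby - Linby - Hale: 4+18+22+6 = 50
Cheapest is Jorvik - Wendle - Yarm - Hale at 44 mi.
So from Jorvik the first move is to Wendle.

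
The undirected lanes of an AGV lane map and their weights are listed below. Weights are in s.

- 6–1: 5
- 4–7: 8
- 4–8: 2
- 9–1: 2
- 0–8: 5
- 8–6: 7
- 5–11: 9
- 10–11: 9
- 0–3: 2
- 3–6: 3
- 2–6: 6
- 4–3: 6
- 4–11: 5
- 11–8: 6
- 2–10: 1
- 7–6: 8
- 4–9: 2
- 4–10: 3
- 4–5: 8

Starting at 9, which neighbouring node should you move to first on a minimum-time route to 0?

4

Enumerating some paths:
9 - 4 - 8 - 0: 2+2+5 = 9
9 - 4 - 3 - 0: 2+6+2 = 10
Cheapest is 9 - 4 - 8 - 0 at 9 s.
So from 9 the first move is to 4.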